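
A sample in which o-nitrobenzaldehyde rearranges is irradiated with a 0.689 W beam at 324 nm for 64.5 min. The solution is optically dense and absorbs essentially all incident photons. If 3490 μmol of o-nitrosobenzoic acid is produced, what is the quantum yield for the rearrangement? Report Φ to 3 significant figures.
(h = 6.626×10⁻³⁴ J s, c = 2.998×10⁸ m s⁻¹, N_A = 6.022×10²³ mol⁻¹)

Φ = 0.483

Product: 3490 μmol = 0.00349 mol.
Photon energy at 324 nm: hc/λ = (6.626×10⁻³⁴)(2.998×10⁸)/(324×10⁻⁹) = 6.131×10⁻¹⁹ J.
Energy delivered: (0.689 W)(3870 s) = 2666 J.
Photons incident: 2666 / 6.131×10⁻¹⁹ = 4.348×10²¹, i.e. 4.348×10²¹/6.022×10²³ = 0.007220 mol.
Φ = 0.00349 mol / 0.007220 mol photons = 0.483.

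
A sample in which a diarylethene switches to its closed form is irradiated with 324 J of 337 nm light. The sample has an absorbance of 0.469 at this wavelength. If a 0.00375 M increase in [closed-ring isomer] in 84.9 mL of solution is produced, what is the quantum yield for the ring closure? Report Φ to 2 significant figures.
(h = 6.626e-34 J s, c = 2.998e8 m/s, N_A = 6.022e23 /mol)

Product: (0.00375 M)(0.0849 L) = 3.184e-4 mol.
Photon energy at 337 nm: hc/λ = (6.626e-34)(2.998e8)/(337e-9) = 5.895e-19 J.
Photons incident: 324 / 5.895e-19 = 5.496e20, i.e. 5.496e20/6.022e23 = 9.127e-4 mol.
Fraction absorbed: 1 − 10^(−0.469) = 0.6604.
Photons absorbed: 0.6604 × 9.127e-4 = 6.027e-4 mol.
Φ = 3.184e-4 mol / 6.027e-4 mol photons = 0.53.

Φ = 0.53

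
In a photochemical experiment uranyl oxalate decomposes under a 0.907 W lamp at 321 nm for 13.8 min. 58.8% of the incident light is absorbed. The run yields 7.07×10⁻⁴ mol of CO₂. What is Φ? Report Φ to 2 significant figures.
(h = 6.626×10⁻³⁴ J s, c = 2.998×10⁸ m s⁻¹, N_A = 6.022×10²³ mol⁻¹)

Photon energy at 321 nm: hc/λ = (6.626×10⁻³⁴)(2.998×10⁸)/(321×10⁻⁹) = 6.188×10⁻¹⁹ J.
Energy delivered: (0.907 W)(828 s) = 751.0 J.
Photons incident: 751.0 / 6.188×10⁻¹⁹ = 1.214×10²¹, i.e. 1.214×10²¹/6.022×10²³ = 0.002016 mol.
Photons absorbed: 0.588 × 0.002016 = 0.001185 mol.
Φ = 7.07×10⁻⁴ mol / 0.001185 mol photons = 0.60.

Φ = 0.60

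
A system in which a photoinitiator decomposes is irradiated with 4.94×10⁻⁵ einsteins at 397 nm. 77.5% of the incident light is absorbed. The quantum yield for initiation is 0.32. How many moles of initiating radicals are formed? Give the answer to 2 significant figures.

Photons absorbed: 0.775 × 4.94×10⁻⁵ = 3.829×10⁻⁵ mol.
Product: Φ × n_abs = 0.32 × 3.829×10⁻⁵ = 1.225×10⁻⁵ mol.

1.2×10⁻⁵ mol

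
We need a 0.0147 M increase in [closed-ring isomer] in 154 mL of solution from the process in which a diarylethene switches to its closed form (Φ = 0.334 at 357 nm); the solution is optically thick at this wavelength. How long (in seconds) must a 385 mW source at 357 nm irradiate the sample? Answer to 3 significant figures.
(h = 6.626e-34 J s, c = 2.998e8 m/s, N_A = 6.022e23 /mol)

t ≈ 5900 s

Product: (0.0147 M)(0.154 L) = 0.002264 mol.
Photons that must be absorbed: 0.002264 / 0.334 = 0.006778 mol.
Photon energy: hc/λ = 5.564e-19 J; per mole, 3.351e5 J mol⁻¹.
Energy required: 0.006778 × 3.351e5 = 2271 J.
Time: 2271 J / 0.385 W = 5900 s.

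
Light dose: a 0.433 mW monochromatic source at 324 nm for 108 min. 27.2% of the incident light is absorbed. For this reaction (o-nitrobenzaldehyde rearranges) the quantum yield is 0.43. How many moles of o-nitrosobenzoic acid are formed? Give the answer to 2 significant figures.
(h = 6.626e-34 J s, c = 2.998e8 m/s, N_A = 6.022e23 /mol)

Photon energy at 324 nm: hc/λ = (6.626e-34)(2.998e8)/(324e-9) = 6.131e-19 J.
Energy delivered: (0.433 mW)(6480 s) = 2.806 J.
Photons incident: 2.806 / 6.131e-19 = 4.577e18, i.e. 4.577e18/6.022e23 = 7.600e-6 mol.
Photons absorbed: 0.272 × 7.600e-6 = 2.067e-6 mol.
Product: Φ × n_abs = 0.43 × 2.067e-6 = 8.888e-7 mol.

8.9e-7 mol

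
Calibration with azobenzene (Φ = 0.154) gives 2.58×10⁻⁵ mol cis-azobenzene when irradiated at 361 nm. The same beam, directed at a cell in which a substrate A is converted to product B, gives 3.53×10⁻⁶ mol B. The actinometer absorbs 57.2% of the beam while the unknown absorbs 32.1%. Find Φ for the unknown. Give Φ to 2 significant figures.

Φ = 0.038

Photons absorbed by the actinometer: 2.58×10⁻⁵ / 0.154 = 1.675×10⁻⁴ mol.
Incident flux: 1.675×10⁻⁴ / 0.572 = 2.928×10⁻⁴ einstein.
Absorbed by unknown: 0.321 × 2.928×10⁻⁴ = 9.399×10⁻⁵ mol.
Φ(unknown) = 3.53×10⁻⁶ / 9.399×10⁻⁵ = 0.038.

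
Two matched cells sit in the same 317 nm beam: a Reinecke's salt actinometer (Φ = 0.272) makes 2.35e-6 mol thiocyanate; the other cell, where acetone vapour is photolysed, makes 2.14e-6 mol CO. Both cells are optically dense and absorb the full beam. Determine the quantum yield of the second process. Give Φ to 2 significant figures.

Φ = 0.25

Photons absorbed by the actinometer: 2.35e-6 / 0.272 = 8.640e-6 mol.
Φ(unknown) = 2.14e-6 / 8.640e-6 = 0.25.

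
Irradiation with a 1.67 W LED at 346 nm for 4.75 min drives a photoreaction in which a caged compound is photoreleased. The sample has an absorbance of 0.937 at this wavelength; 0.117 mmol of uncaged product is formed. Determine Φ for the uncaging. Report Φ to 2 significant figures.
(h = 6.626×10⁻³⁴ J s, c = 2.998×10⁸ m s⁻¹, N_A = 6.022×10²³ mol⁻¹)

Φ = 0.096

Product: 0.117 mmol = 1.17×10⁻⁴ mol.
Photon energy at 346 nm: hc/λ = (6.626×10⁻³⁴)(2.998×10⁸)/(346×10⁻⁹) = 5.741×10⁻¹⁹ J.
Energy delivered: (1.67 W)(285 s) = 476.0 J.
Photons incident: 476.0 / 5.741×10⁻¹⁹ = 8.291×10²⁰, i.e. 8.291×10²⁰/6.022×10²³ = 0.001377 mol.
Fraction absorbed: 1 − 10^(−0.937) = 0.8844.
Photons absorbed: 0.8844 × 0.001377 = 0.001218 mol.
Φ = 1.17×10⁻⁴ mol / 0.001218 mol photons = 0.096.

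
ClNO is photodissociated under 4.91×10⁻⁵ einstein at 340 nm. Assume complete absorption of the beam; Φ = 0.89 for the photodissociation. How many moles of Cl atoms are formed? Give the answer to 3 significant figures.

Product: Φ × n_abs = 0.89 × 4.91×10⁻⁵ = 4.370×10⁻⁵ mol.

4.37×10⁻⁵ mol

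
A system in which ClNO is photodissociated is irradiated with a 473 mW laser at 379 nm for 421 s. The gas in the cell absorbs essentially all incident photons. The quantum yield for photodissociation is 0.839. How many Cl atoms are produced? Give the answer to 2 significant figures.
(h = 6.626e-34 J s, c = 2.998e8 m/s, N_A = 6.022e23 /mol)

Photon energy at 379 nm: hc/λ = (6.626e-34)(2.998e8)/(379e-9) = 5.241e-19 J.
Energy delivered: (473 mW)(421 s) = 199.1 J.
Photons incident: 199.1 / 5.241e-19 = 3.799e20, i.e. 3.799e20/6.022e23 = 6.309e-4 mol.
Product: Φ × n_abs = 0.839 × 6.309e-4 = 5.293e-4 mol.
As a count: 5.293e-4 × 6.022e23 = 3.2e20.

3.2e20 atoms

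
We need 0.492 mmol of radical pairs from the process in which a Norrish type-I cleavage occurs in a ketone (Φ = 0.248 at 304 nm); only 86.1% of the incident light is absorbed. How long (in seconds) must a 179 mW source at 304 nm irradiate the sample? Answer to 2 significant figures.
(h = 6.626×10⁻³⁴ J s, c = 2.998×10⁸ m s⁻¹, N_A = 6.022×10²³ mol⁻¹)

Product: 0.492 mmol = 4.92×10⁻⁴ mol.
Photons that must be absorbed: 4.92×10⁻⁴ / 0.248 = 0.001984 mol.
Incident photons needed: 0.001984 / 0.861 = 0.002304 mol.
Photon energy: hc/λ = 6.534×10⁻¹⁹ J; per mole, 3.935×10⁵ J mol⁻¹.
Energy required: 0.002304 × 3.935×10⁵ = 906.6 J.
Time: 906.6 J / 0.179 W = 5100 s.

t ≈ 5100 s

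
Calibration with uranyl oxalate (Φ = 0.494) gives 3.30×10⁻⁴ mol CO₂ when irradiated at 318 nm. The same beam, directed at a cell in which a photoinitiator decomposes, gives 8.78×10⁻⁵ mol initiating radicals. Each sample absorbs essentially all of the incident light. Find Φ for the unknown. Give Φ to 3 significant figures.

Photons absorbed by the actinometer: 3.30×10⁻⁴ / 0.494 = 6.680×10⁻⁴ mol.
Φ(unknown) = 8.78×10⁻⁵ / 6.680×10⁻⁴ = 0.131.

Φ = 0.131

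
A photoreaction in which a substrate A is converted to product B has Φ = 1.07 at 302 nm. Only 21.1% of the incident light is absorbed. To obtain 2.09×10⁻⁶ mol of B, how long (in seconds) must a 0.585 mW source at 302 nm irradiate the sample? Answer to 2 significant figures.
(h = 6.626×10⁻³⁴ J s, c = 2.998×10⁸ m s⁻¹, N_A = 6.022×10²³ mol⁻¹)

Photons that must be absorbed: 2.09×10⁻⁶ / 1.07 = 1.953×10⁻⁶ mol.
Incident photons needed: 1.953×10⁻⁶ / 0.211 = 9.256×10⁻⁶ mol.
Photon energy: hc/λ = 6.578×10⁻¹⁹ J; per mole, 3.961×10⁵ J mol⁻¹.
Energy required: 9.256×10⁻⁶ × 3.961×10⁵ = 3.666 J.
Time: 3.666 J / 0.000585 W = 6300 s.

t ≈ 6300 s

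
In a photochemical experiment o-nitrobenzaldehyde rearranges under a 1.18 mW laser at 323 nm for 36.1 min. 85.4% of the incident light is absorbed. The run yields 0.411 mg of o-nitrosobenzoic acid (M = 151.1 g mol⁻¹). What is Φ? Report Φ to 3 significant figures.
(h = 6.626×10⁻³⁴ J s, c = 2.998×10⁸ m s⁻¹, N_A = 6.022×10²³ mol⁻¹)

Φ = 0.462

Product: 0.411 mg / 151.1 g mol⁻¹ = 2.720×10⁻⁶ mol.
Photon energy at 323 nm: hc/λ = (6.626×10⁻³⁴)(2.998×10⁸)/(323×10⁻⁹) = 6.150×10⁻¹⁹ J.
Energy delivered: (1.18 mW)(2166 s) = 2.556 J.
Photons incident: 2.556 / 6.150×10⁻¹⁹ = 4.156×10¹⁸, i.e. 4.156×10¹⁸/6.022×10²³ = 6.901×10⁻⁶ mol.
Photons absorbed: 0.854 × 6.901×10⁻⁶ = 5.893×10⁻⁶ mol.
Φ = 2.720×10⁻⁶ mol / 5.893×10⁻⁶ mol photons = 0.462.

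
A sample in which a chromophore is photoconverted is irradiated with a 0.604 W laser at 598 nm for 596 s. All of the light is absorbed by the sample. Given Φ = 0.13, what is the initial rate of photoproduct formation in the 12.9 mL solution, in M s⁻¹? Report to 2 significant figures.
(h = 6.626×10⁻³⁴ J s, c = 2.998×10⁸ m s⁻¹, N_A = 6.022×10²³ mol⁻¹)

3.0×10⁻⁵ M s⁻¹

Photon energy at 598 nm: hc/λ = (6.626×10⁻³⁴)(2.998×10⁸)/(598×10⁻⁹) = 3.322×10⁻¹⁹ J.
Energy delivered: (0.604 W)(596 s) = 360.0 J.
Photons incident: 360.0 / 3.322×10⁻¹⁹ = 1.084×10²¹, i.e. 1.084×10²¹/6.022×10²³ = 0.001800 mol.
Product formed: 0.13 × 0.001800 = 2.340×10⁻⁴ mol.
Rate: 2.340×10⁻⁴ mol / (596 s × 0.0129 L) = 3.0×10⁻⁵ M s⁻¹.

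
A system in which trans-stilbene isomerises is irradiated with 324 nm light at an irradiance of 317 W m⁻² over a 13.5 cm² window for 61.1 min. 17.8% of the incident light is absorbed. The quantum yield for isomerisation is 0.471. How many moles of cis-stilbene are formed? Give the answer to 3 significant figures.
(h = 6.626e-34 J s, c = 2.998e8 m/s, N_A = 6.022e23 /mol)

Photon energy at 324 nm: hc/λ = (6.626e-34)(2.998e8)/(324e-9) = 6.131e-19 J.
Energy delivered: (317 W m⁻²)(13.5e-4 m²)(3666 s) = 1569 J.
Photons incident: 1569 / 6.131e-19 = 2.559e21, i.e. 2.559e21/6.022e23 = 0.004249 mol.
Photons absorbed: 0.178 × 0.004249 = 7.563e-4 mol.
Product: Φ × n_abs = 0.471 × 7.563e-4 = 3.562e-4 mol.

3.56e-4 mol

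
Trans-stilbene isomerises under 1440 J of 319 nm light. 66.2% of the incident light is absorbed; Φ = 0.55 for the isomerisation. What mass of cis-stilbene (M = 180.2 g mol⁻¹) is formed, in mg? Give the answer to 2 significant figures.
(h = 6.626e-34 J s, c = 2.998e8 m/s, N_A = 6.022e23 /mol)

250 mg

Photon energy at 319 nm: hc/λ = (6.626e-34)(2.998e8)/(319e-9) = 6.227e-19 J.
Photons incident: 1440 / 6.227e-19 = 2.313e21, i.e. 2.313e21/6.022e23 = 0.003841 mol.
Photons absorbed: 0.662 × 0.003841 = 0.002543 mol.
Product: Φ × n_abs = 0.55 × 0.002543 = 0.001399 mol.
Mass: 0.001399 × 180.2 = 0.2521 g = 250 mg.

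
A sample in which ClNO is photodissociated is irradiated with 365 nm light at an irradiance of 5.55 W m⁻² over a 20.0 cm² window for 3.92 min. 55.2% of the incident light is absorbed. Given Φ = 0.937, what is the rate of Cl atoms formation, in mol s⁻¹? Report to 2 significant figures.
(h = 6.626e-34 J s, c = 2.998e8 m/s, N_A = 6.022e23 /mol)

1.8e-8 mol s⁻¹

Photon energy at 365 nm: hc/λ = (6.626e-34)(2.998e8)/(365e-9) = 5.442e-19 J.
Energy delivered: (5.55 W m⁻²)(20.0e-4 m²)(235.2 s) = 2.611 J.
Photons incident: 2.611 / 5.442e-19 = 4.798e18, i.e. 4.798e18/6.022e23 = 7.967e-6 mol.
Photons absorbed: 0.552 × 7.967e-6 = 4.398e-6 mol.
Product formed: 0.937 × 4.398e-6 = 4.121e-6 mol.
Rate: 4.121e-6 / 235.2 s = 1.8e-8 mol s⁻¹.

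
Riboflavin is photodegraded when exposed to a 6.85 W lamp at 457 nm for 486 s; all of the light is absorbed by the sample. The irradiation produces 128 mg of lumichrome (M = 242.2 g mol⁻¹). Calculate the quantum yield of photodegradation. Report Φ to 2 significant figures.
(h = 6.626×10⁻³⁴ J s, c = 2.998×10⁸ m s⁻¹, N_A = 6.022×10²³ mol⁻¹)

Φ = 0.042

Product: 128 mg / 242.2 g mol⁻¹ = 5.285×10⁻⁴ mol.
Photon energy at 457 nm: hc/λ = (6.626×10⁻³⁴)(2.998×10⁸)/(457×10⁻⁹) = 4.347×10⁻¹⁹ J.
Energy delivered: (6.85 W)(486 s) = 3329 J.
Photons incident: 3329 / 4.347×10⁻¹⁹ = 7.658×10²¹, i.e. 7.658×10²¹/6.022×10²³ = 0.01272 mol.
Φ = 5.285×10⁻⁴ mol / 0.01272 mol photons = 0.042.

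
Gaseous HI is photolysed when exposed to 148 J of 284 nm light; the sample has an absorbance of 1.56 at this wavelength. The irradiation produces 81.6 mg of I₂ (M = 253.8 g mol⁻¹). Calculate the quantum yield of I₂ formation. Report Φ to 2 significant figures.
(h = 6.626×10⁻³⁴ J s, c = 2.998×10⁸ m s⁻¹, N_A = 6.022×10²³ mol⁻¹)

Φ = 0.94

Product: 81.6 mg / 253.8 g mol⁻¹ = 3.215×10⁻⁴ mol.
Photon energy at 284 nm: hc/λ = (6.626×10⁻³⁴)(2.998×10⁸)/(284×10⁻⁹) = 6.995×10⁻¹⁹ J.
Photons incident: 148 / 6.995×10⁻¹⁹ = 2.116×10²⁰, i.e. 2.116×10²⁰/6.022×10²³ = 3.514×10⁻⁴ mol.
Fraction absorbed: 1 − 10^(−1.56) = 0.9725.
Photons absorbed: 0.9725 × 3.514×10⁻⁴ = 3.417×10⁻⁴ mol.
Φ = 3.215×10⁻⁴ mol / 3.417×10⁻⁴ mol photons = 0.94.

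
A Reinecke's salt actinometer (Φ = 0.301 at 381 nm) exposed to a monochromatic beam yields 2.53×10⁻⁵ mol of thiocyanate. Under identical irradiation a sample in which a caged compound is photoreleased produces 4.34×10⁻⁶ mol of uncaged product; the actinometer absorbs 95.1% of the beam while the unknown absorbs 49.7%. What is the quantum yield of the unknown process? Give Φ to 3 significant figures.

Photons absorbed by the actinometer: 2.53×10⁻⁵ / 0.301 = 8.405×10⁻⁵ mol.
Incident flux: 8.405×10⁻⁵ / 0.951 = 8.838×10⁻⁵ einstein.
Absorbed by unknown: 0.497 × 8.838×10⁻⁵ = 4.392×10⁻⁵ mol.
Φ(unknown) = 4.34×10⁻⁶ / 4.392×10⁻⁵ = 0.0988.

Φ = 0.0988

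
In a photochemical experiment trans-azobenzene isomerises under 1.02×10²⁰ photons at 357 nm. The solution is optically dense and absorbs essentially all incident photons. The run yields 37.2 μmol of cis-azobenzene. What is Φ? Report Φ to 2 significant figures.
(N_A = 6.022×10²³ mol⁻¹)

Φ = 0.22

Product: 37.2 μmol = 3.72×10⁻⁵ mol.
Moles of photons: 1.02×10²⁰ / 6.022×10²³ = 1.694×10⁻⁴ mol.
Φ = 3.72×10⁻⁵ mol / 1.694×10⁻⁴ mol photons = 0.22.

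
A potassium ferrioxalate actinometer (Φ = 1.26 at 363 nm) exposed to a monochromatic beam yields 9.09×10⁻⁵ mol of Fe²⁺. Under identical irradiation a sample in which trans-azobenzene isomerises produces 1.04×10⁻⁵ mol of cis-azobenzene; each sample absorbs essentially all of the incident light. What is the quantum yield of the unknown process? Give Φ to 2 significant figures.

Φ = 0.14

Photons absorbed by the actinometer: 9.09×10⁻⁵ / 1.26 = 7.214×10⁻⁵ mol.
Φ(unknown) = 1.04×10⁻⁵ / 7.214×10⁻⁵ = 0.14.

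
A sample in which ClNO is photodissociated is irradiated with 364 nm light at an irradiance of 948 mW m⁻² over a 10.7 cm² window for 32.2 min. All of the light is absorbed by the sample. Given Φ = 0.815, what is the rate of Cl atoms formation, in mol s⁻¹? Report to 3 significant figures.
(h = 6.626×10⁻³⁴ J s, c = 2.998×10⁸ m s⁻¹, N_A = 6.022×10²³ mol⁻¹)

Photon energy at 364 nm: hc/λ = (6.626×10⁻³⁴)(2.998×10⁸)/(364×10⁻⁹) = 5.457×10⁻¹⁹ J.
Energy delivered: (948 mW m⁻²)(10.7×10⁻⁴ m²)(1932 s) = 1.960 J.
Photons incident: 1.960 / 5.457×10⁻¹⁹ = 3.592×10¹⁸, i.e. 3.592×10¹⁸/6.022×10²³ = 5.965×10⁻⁶ mol.
Product formed: 0.815 × 5.965×10⁻⁶ = 4.861×10⁻⁶ mol.
Rate: 4.861×10⁻⁶ / 1932 s = 2.52×10⁻⁹ mol s⁻¹.

2.52×10⁻⁹ mol s⁻¹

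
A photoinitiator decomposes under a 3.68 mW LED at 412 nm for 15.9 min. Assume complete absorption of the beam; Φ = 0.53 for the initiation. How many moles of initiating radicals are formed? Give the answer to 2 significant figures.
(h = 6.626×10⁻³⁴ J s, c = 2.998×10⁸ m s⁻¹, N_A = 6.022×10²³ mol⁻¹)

Photon energy at 412 nm: hc/λ = (6.626×10⁻³⁴)(2.998×10⁸)/(412×10⁻⁹) = 4.822×10⁻¹⁹ J.
Energy delivered: (3.68 mW)(954 s) = 3.511 J.
Photons incident: 3.511 / 4.822×10⁻¹⁹ = 7.281×10¹⁸, i.e. 7.281×10¹⁸/6.022×10²³ = 1.209×10⁻⁵ mol.
Product: Φ × n_abs = 0.53 × 1.209×10⁻⁵ = 6.408×10⁻⁶ mol.

6.4×10⁻⁶ mol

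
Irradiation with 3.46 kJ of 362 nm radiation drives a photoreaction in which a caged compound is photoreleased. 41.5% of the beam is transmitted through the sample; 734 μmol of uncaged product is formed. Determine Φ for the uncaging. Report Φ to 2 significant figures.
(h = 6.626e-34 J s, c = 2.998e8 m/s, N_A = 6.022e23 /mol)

Product: 734 μmol = 7.34e-4 mol.
Photon energy at 362 nm: hc/λ = (6.626e-34)(2.998e8)/(362e-9) = 5.487e-19 J.
Incident energy: 3.46 kJ = 3460 J.
Photons incident: 3460 / 5.487e-19 = 6.306e21, i.e. 6.306e21/6.022e23 = 0.01047 mol.
Fraction absorbed: 1 − 41.5/100 = 0.5850.
Photons absorbed: 0.5850 × 0.01047 = 0.006125 mol.
Φ = 7.34e-4 mol / 0.006125 mol photons = 0.12.

Φ = 0.12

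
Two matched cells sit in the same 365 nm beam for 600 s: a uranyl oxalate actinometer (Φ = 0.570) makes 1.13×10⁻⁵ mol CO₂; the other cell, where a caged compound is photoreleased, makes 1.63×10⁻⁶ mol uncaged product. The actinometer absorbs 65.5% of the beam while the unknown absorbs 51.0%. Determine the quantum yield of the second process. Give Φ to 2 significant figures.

Photons absorbed by the actinometer: 1.13×10⁻⁵ / 0.570 = 1.982×10⁻⁵ mol.
Incident flux: 1.982×10⁻⁵ / 0.655 = 3.026×10⁻⁵ einstein.
Absorbed by unknown: 0.510 × 3.026×10⁻⁵ = 1.543×10⁻⁵ mol.
Φ(unknown) = 1.63×10⁻⁶ / 1.543×10⁻⁵ = 0.11.

Φ = 0.11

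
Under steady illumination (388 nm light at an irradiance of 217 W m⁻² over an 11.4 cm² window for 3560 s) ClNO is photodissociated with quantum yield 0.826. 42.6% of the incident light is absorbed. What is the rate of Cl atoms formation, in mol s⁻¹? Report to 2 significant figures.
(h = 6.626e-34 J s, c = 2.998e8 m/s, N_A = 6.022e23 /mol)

2.8e-7 mol s⁻¹

Photon energy at 388 nm: hc/λ = (6.626e-34)(2.998e8)/(388e-9) = 5.120e-19 J.
Energy delivered: (217 W m⁻²)(11.4e-4 m²)(3560 s) = 880.7 J.
Photons incident: 880.7 / 5.120e-19 = 1.720e21, i.e. 1.720e21/6.022e23 = 0.002856 mol.
Photons absorbed: 0.426 × 0.002856 = 0.001217 mol.
Product formed: 0.826 × 0.001217 = 0.001005 mol.
Rate: 0.001005 / 3560 s = 2.8e-7 mol s⁻¹.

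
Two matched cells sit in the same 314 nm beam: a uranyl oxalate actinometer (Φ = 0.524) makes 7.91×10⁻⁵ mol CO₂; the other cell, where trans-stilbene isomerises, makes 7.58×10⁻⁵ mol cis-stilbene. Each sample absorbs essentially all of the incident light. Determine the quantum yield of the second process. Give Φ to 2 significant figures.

Φ = 0.50

Photons absorbed by the actinometer: 7.91×10⁻⁵ / 0.524 = 1.510×10⁻⁴ mol.
Φ(unknown) = 7.58×10⁻⁵ / 1.510×10⁻⁴ = 0.50.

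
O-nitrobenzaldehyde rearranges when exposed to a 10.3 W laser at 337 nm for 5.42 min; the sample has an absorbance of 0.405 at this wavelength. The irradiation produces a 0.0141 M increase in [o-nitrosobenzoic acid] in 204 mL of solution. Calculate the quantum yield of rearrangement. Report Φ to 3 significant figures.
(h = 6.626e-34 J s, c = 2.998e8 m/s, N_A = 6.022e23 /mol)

Φ = 0.503

Product: (0.0141 M)(0.204 L) = 0.002876 mol.
Photon energy at 337 nm: hc/λ = (6.626e-34)(2.998e8)/(337e-9) = 5.895e-19 J.
Energy delivered: (10.3 W)(325.2 s) = 3350 J.
Photons incident: 3350 / 5.895e-19 = 5.683e21, i.e. 5.683e21/6.022e23 = 0.009437 mol.
Fraction absorbed: 1 − 10^(−0.405) = 0.6064.
Photons absorbed: 0.6064 × 0.009437 = 0.005723 mol.
Φ = 0.002876 mol / 0.005723 mol photons = 0.503.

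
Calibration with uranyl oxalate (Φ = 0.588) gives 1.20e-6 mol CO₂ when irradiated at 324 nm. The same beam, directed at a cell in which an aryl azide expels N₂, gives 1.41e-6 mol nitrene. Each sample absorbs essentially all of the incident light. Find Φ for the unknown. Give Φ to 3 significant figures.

Photons absorbed by the actinometer: 1.20e-6 / 0.588 = 2.041e-6 mol.
Φ(unknown) = 1.41e-6 / 2.041e-6 = 0.691.

Φ = 0.691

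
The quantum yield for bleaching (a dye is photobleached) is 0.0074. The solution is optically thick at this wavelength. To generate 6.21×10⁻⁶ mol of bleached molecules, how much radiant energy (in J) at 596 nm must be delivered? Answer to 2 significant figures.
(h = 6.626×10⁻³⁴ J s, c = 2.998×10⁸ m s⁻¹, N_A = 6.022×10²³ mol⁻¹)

Photons that must be absorbed: 6.21×10⁻⁶ / 0.0074 = 8.392×10⁻⁴ mol.
Photon energy: hc/λ = 3.333×10⁻¹⁹ J; per mole, 2.007×10⁵ J mol⁻¹.
Energy required: 8.392×10⁻⁴ × 2.007×10⁵ = 170 J.

170 J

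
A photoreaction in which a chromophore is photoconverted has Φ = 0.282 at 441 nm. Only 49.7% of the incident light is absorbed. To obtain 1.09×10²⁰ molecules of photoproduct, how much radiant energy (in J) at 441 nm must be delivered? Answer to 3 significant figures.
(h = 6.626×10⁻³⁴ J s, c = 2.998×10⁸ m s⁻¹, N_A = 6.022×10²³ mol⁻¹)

350 J

Product: 1.09×10²⁰ / 6.022×10²³ = 1.810×10⁻⁴ mol.
Photons that must be absorbed: 1.810×10⁻⁴ / 0.282 = 6.418×10⁻⁴ mol.
Incident photons needed: 6.418×10⁻⁴ / 0.497 = 0.001291 mol.
Photon energy: hc/λ = 4.504×10⁻¹⁹ J; per mole, 2.712×10⁵ J mol⁻¹.
Energy required: 0.001291 × 2.712×10⁵ = 350 J.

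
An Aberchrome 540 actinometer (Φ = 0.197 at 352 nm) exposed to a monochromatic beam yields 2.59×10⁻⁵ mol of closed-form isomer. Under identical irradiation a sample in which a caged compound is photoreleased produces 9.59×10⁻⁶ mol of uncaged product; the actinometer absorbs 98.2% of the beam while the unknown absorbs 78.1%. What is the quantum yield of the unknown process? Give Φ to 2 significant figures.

Photons absorbed by the actinometer: 2.59×10⁻⁵ / 0.197 = 1.315×10⁻⁴ mol.
Incident flux: 1.315×10⁻⁴ / 0.982 = 1.339×10⁻⁴ einstein.
Absorbed by unknown: 0.781 × 1.339×10⁻⁴ = 1.046×10⁻⁴ mol.
Φ(unknown) = 9.59×10⁻⁶ / 1.046×10⁻⁴ = 0.092.

Φ = 0.092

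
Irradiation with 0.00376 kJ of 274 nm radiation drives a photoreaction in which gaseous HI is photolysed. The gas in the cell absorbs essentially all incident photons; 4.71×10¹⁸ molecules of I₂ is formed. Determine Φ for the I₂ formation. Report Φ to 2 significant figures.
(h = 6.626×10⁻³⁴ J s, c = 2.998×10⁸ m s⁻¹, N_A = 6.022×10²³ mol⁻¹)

Product: 4.71×10¹⁸ / 6.022×10²³ = 7.821×10⁻⁶ mol.
Photon energy at 274 nm: hc/λ = (6.626×10⁻³⁴)(2.998×10⁸)/(274×10⁻⁹) = 7.250×10⁻¹⁹ J.
Incident energy: 0.00376 kJ = 3.76 J.
Photons incident: 3.76 / 7.250×10⁻¹⁹ = 5.186×10¹⁸, i.e. 5.186×10¹⁸/6.022×10²³ = 8.612×10⁻⁶ mol.
Φ = 7.821×10⁻⁶ mol / 8.612×10⁻⁶ mol photons = 0.91.

Φ = 0.91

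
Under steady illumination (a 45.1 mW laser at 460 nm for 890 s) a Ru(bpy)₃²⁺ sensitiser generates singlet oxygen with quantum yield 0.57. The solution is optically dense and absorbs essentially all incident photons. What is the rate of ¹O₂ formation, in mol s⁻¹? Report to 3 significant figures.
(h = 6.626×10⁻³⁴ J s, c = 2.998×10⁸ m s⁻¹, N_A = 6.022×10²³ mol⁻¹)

9.89×10⁻⁸ mol s⁻¹

Photon energy at 460 nm: hc/λ = (6.626×10⁻³⁴)(2.998×10⁸)/(460×10⁻⁹) = 4.318×10⁻¹⁹ J.
Energy delivered: (45.1 mW)(890 s) = 40.14 J.
Photons incident: 40.14 / 4.318×10⁻¹⁹ = 9.296×10¹⁹, i.e. 9.296×10¹⁹/6.022×10²³ = 1.544×10⁻⁴ mol.
Product formed: 0.57 × 1.544×10⁻⁴ = 8.801×10⁻⁵ mol.
Rate: 8.801×10⁻⁵ / 890 s = 9.89×10⁻⁸ mol s⁻¹.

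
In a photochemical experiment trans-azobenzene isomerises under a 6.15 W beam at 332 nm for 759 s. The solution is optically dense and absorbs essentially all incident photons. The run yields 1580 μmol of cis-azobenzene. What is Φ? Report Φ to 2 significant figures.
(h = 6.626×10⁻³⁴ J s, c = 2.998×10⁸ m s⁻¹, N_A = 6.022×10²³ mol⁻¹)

Φ = 0.12

Product: 1580 μmol = 0.00158 mol.
Photon energy at 332 nm: hc/λ = (6.626×10⁻³⁴)(2.998×10⁸)/(332×10⁻⁹) = 5.983×10⁻¹⁹ J.
Energy delivered: (6.15 W)(759 s) = 4668 J.
Photons incident: 4668 / 5.983×10⁻¹⁹ = 7.802×10²¹, i.e. 7.802×10²¹/6.022×10²³ = 0.01296 mol.
Φ = 0.00158 mol / 0.01296 mol photons = 0.12.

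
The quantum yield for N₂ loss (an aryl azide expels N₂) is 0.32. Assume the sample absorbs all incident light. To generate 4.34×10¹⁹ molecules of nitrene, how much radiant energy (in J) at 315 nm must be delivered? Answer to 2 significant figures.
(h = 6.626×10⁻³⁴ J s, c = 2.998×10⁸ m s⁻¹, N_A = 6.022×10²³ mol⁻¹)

Product: 4.34×10¹⁹ / 6.022×10²³ = 7.207×10⁻⁵ mol.
Photons that must be absorbed: 7.207×10⁻⁵ / 0.32 = 2.252×10⁻⁴ mol.
Photon energy: hc/λ = 6.306×10⁻¹⁹ J; per mole, 3.797×10⁵ J mol⁻¹.
Energy required: 2.252×10⁻⁴ × 3.797×10⁵ = 86 J.

86 J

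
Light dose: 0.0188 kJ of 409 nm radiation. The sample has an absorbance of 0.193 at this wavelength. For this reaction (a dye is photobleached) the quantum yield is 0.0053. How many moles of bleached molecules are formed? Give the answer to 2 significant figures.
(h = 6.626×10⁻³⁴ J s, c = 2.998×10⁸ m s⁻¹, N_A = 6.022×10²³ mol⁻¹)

Photon energy at 409 nm: hc/λ = (6.626×10⁻³⁴)(2.998×10⁸)/(409×10⁻⁹) = 4.857×10⁻¹⁹ J.
Incident energy: 0.0188 kJ = 18.8 J.
Photons incident: 18.8 / 4.857×10⁻¹⁹ = 3.871×10¹⁹, i.e. 3.871×10¹⁹/6.022×10²³ = 6.428×10⁻⁵ mol.
Fraction absorbed: 1 − 10^(−0.193) = 0.3588.
Photons absorbed: 0.3588 × 6.428×10⁻⁵ = 2.306×10⁻⁵ mol.
Product: Φ × n_abs = 0.0053 × 2.306×10⁻⁵ = 1.222×10⁻⁷ mol.

1.2×10⁻⁷ mol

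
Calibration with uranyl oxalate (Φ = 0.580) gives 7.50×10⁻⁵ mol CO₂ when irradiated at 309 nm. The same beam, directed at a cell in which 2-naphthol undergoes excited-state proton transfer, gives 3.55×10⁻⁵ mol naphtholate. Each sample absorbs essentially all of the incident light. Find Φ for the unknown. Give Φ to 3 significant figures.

Photons absorbed by the actinometer: 7.50×10⁻⁵ / 0.580 = 1.293×10⁻⁴ mol.
Φ(unknown) = 3.55×10⁻⁵ / 1.293×10⁻⁴ = 0.275.

Φ = 0.275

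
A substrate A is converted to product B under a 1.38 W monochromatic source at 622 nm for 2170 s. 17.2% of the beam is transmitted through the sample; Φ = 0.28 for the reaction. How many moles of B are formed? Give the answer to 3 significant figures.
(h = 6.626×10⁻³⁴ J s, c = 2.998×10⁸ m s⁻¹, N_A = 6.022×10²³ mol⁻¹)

0.00361 mol

Photon energy at 622 nm: hc/λ = (6.626×10⁻³⁴)(2.998×10⁸)/(622×10⁻⁹) = 3.194×10⁻¹⁹ J.
Energy delivered: (1.38 W)(2170 s) = 2995 J.
Photons incident: 2995 / 3.194×10⁻¹⁹ = 9.377×10²¹, i.e. 9.377×10²¹/6.022×10²³ = 0.01557 mol.
Fraction absorbed: 1 − 17.2/100 = 0.8280.
Photons absorbed: 0.8280 × 0.01557 = 0.01289 mol.
Product: Φ × n_abs = 0.28 × 0.01289 = 0.003609 mol.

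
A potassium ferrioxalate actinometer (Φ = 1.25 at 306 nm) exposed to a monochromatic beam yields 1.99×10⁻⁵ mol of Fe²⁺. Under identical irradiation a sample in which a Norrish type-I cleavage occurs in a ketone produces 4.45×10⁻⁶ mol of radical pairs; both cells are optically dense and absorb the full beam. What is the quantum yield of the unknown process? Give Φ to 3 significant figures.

Photons absorbed by the actinometer: 1.99×10⁻⁵ / 1.25 = 1.592×10⁻⁵ mol.
Φ(unknown) = 4.45×10⁻⁶ / 1.592×10⁻⁵ = 0.280.

Φ = 0.280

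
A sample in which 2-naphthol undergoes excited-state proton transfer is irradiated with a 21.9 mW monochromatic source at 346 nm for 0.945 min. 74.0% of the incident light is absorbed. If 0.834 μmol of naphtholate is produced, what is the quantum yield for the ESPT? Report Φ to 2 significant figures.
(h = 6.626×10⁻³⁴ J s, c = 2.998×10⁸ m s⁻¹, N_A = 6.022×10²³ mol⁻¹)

Product: 0.834 μmol = 8.34×10⁻⁷ mol.
Photon energy at 346 nm: hc/λ = (6.626×10⁻³⁴)(2.998×10⁸)/(346×10⁻⁹) = 5.741×10⁻¹⁹ J.
Energy delivered: (21.9 mW)(56.7 s) = 1.242 J.
Photons incident: 1.242 / 5.741×10⁻¹⁹ = 2.163×10¹⁸, i.e. 2.163×10¹⁸/6.022×10²³ = 3.592×10⁻⁶ mol.
Photons absorbed: 0.740 × 3.592×10⁻⁶ = 2.658×10⁻⁶ mol.
Φ = 8.34×10⁻⁷ mol / 2.658×10⁻⁶ mol photons = 0.31.

Φ = 0.31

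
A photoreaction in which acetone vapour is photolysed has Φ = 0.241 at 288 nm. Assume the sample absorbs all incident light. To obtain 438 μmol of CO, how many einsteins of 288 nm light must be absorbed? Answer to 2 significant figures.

Product: 438 μmol = 4.38×10⁻⁴ mol.
Photons that must be absorbed: 4.38×10⁻⁴ / 0.241 = 0.001817 mol.

0.0018 einstein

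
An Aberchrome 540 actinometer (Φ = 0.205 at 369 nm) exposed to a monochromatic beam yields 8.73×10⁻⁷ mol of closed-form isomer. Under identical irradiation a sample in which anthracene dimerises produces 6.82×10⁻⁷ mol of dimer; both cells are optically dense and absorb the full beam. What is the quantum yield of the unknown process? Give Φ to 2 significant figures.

Photons absorbed by the actinometer: 8.73×10⁻⁷ / 0.205 = 4.259×10⁻⁶ mol.
Φ(unknown) = 6.82×10⁻⁷ / 4.259×10⁻⁶ = 0.16.

Φ = 0.16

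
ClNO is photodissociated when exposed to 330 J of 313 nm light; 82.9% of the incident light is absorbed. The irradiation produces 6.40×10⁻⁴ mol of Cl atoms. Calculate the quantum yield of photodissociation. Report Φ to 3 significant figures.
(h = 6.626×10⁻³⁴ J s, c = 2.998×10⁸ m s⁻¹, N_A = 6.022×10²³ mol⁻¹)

Photon energy at 313 nm: hc/λ = (6.626×10⁻³⁴)(2.998×10⁸)/(313×10⁻⁹) = 6.347×10⁻¹⁹ J.
Photons incident: 330 / 6.347×10⁻¹⁹ = 5.199×10²⁰, i.e. 5.199×10²⁰/6.022×10²³ = 8.633×10⁻⁴ mol.
Photons absorbed: 0.829 × 8.633×10⁻⁴ = 7.157×10⁻⁴ mol.
Φ = 6.40×10⁻⁴ mol / 7.157×10⁻⁴ mol photons = 0.894.

Φ = 0.894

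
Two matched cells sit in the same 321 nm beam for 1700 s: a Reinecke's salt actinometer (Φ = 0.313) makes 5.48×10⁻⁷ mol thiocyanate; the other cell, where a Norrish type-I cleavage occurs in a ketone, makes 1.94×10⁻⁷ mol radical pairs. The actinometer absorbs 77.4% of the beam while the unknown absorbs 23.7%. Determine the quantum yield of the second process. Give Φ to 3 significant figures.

Φ = 0.362

Photons absorbed by the actinometer: 5.48×10⁻⁷ / 0.313 = 1.751×10⁻⁶ mol.
Incident flux: 1.751×10⁻⁶ / 0.774 = 2.262×10⁻⁶ einstein.
Absorbed by unknown: 0.237 × 2.262×10⁻⁶ = 5.361×10⁻⁷ mol.
Φ(unknown) = 1.94×10⁻⁷ / 5.361×10⁻⁷ = 0.362.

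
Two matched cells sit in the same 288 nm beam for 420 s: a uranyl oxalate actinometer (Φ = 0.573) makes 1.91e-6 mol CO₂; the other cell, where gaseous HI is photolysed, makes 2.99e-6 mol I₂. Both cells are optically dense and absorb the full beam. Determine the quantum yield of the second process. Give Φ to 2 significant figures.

Photons absorbed by the actinometer: 1.91e-6 / 0.573 = 3.333e-6 mol.
Φ(unknown) = 2.99e-6 / 3.333e-6 = 0.90.

Φ = 0.90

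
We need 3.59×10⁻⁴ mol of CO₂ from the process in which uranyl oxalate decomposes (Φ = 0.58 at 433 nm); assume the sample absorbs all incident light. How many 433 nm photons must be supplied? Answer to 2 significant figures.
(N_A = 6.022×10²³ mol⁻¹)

Photons that must be absorbed: 3.59×10⁻⁴ / 0.58 = 6.190×10⁻⁴ mol.
Photon count: 6.190×10⁻⁴ × 6.022×10²³ = 3.7×10²⁰.

3.7×10²⁰ photons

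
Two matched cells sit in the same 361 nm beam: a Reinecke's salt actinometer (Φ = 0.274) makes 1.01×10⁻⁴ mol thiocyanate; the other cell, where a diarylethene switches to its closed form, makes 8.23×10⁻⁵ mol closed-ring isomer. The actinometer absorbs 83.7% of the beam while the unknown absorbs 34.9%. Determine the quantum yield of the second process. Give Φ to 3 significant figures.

Photons absorbed by the actinometer: 1.01×10⁻⁴ / 0.274 = 3.686×10⁻⁴ mol.
Incident flux: 3.686×10⁻⁴ / 0.837 = 4.404×10⁻⁴ einstein.
Absorbed by unknown: 0.349 × 4.404×10⁻⁴ = 1.537×10⁻⁴ mol.
Φ(unknown) = 8.23×10⁻⁵ / 1.537×10⁻⁴ = 0.535.

Φ = 0.535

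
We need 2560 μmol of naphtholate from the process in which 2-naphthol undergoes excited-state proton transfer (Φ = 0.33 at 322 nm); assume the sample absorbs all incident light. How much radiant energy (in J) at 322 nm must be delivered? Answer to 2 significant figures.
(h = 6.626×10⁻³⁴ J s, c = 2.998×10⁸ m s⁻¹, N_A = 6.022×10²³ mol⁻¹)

Product: 2560 μmol = 0.00256 mol.
Photons that must be absorbed: 0.00256 / 0.33 = 0.007758 mol.
Photon energy: hc/λ = 6.169×10⁻¹⁹ J; per mole, 3.715×10⁵ J mol⁻¹.
Energy required: 0.007758 × 3.715×10⁵ = 2900 J.

2900 J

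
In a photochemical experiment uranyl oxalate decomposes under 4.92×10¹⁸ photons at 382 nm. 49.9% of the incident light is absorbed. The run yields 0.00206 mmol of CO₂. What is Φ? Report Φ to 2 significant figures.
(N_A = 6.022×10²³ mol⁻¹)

Φ = 0.51

Product: 0.00206 mmol = 2.06×10⁻⁶ mol.
Moles of photons: 4.92×10¹⁸ / 6.022×10²³ = 8.170×10⁻⁶ mol.
Photons absorbed: 0.499 × 8.170×10⁻⁶ = 4.077×10⁻⁶ mol.
Φ = 2.06×10⁻⁶ mol / 4.077×10⁻⁶ mol photons = 0.51.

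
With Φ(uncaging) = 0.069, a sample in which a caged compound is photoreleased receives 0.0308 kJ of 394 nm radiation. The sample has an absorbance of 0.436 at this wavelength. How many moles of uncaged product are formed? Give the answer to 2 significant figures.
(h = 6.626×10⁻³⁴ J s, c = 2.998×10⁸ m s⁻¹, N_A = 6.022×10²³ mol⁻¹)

Photon energy at 394 nm: hc/λ = (6.626×10⁻³⁴)(2.998×10⁸)/(394×10⁻⁹) = 5.042×10⁻¹⁹ J.
Incident energy: 0.0308 kJ = 30.8 J.
Photons incident: 30.8 / 5.042×10⁻¹⁹ = 6.109×10¹⁹, i.e. 6.109×10¹⁹/6.022×10²³ = 1.014×10⁻⁴ mol.
Fraction absorbed: 1 − 10^(−0.436) = 0.6336.
Photons absorbed: 0.6336 × 1.014×10⁻⁴ = 6.425×10⁻⁵ mol.
Product: Φ × n_abs = 0.069 × 6.425×10⁻⁵ = 4.433×10⁻⁶ mol.

4.4×10⁻⁶ mol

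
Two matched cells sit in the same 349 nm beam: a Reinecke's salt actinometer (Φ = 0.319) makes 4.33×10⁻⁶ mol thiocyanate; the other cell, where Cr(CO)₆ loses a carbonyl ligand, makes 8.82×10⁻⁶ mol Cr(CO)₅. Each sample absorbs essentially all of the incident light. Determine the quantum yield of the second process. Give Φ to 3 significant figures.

Photons absorbed by the actinometer: 4.33×10⁻⁶ / 0.319 = 1.357×10⁻⁵ mol.
Φ(unknown) = 8.82×10⁻⁶ / 1.357×10⁻⁵ = 0.650.

Φ = 0.650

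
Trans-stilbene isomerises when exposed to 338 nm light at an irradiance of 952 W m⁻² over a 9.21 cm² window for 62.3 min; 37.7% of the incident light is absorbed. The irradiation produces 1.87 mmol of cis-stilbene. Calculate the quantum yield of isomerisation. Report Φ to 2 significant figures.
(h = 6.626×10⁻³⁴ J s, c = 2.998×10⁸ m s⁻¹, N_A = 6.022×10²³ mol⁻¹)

Φ = 0.54

Product: 1.87 mmol = 0.00187 mol.
Photon energy at 338 nm: hc/λ = (6.626×10⁻³⁴)(2.998×10⁸)/(338×10⁻⁹) = 5.877×10⁻¹⁹ J.
Energy delivered: (952 W m⁻²)(9.21×10⁻⁴ m²)(3738 s) = 3277 J.
Photons incident: 3277 / 5.877×10⁻¹⁹ = 5.576×10²¹, i.e. 5.576×10²¹/6.022×10²³ = 0.009259 mol.
Photons absorbed: 0.377 × 0.009259 = 0.003491 mol.
Φ = 0.00187 mol / 0.003491 mol photons = 0.54.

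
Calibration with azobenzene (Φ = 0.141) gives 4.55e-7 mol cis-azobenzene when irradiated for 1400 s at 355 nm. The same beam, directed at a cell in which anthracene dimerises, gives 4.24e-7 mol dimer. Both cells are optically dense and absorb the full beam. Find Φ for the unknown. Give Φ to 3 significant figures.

Photons absorbed by the actinometer: 4.55e-7 / 0.141 = 3.227e-6 mol.
Φ(unknown) = 4.24e-7 / 3.227e-6 = 0.131.

Φ = 0.131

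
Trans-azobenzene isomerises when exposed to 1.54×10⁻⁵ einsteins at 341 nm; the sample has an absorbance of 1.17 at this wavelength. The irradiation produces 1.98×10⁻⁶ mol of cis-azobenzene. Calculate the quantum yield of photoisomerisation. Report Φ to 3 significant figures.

Φ = 0.138

Fraction absorbed: 1 − 10^(−1.17) = 0.9324.
Photons absorbed: 0.9324 × 1.54×10⁻⁵ = 1.436×10⁻⁵ mol.
Φ = 1.98×10⁻⁶ mol / 1.436×10⁻⁵ mol photons = 0.138.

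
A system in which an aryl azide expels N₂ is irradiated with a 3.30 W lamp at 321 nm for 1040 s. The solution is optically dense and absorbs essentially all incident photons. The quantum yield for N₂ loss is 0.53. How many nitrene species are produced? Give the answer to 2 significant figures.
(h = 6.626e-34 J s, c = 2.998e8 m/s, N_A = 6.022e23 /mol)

Photon energy at 321 nm: hc/λ = (6.626e-34)(2.998e8)/(321e-9) = 6.188e-19 J.
Energy delivered: (3.30 W)(1040 s) = 3432 J.
Photons incident: 3432 / 6.188e-19 = 5.546e21, i.e. 5.546e21/6.022e23 = 0.009210 mol.
Product: Φ × n_abs = 0.53 × 0.009210 = 0.004881 mol.
As a count: 0.004881 × 6.022e23 = 2.9e21.

2.9e21 species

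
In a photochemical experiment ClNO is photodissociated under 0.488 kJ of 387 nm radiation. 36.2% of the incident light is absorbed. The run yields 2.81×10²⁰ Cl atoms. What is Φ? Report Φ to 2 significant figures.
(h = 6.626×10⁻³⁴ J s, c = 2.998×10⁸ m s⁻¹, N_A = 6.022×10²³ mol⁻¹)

Φ = 0.82

Product: 2.81×10²⁰ / 6.022×10²³ = 4.666×10⁻⁴ mol.
Photon energy at 387 nm: hc/λ = (6.626×10⁻³⁴)(2.998×10⁸)/(387×10⁻⁹) = 5.133×10⁻¹⁹ J.
Incident energy: 0.488 kJ = 488 J.
Photons incident: 488 / 5.133×10⁻¹⁹ = 9.507×10²⁰, i.e. 9.507×10²⁰/6.022×10²³ = 0.001579 mol.
Photons absorbed: 0.362 × 0.001579 = 5.716×10⁻⁴ mol.
Φ = 4.666×10⁻⁴ mol / 5.716×10⁻⁴ mol photons = 0.82.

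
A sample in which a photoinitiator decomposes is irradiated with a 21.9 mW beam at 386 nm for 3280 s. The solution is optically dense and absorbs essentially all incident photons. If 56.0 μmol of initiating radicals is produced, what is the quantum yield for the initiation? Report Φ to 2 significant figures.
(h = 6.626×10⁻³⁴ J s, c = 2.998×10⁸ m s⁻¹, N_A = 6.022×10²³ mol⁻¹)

Φ = 0.24

Product: 56.0 μmol = 5.60×10⁻⁵ mol.
Photon energy at 386 nm: hc/λ = (6.626×10⁻³⁴)(2.998×10⁸)/(386×10⁻⁹) = 5.146×10⁻¹⁹ J.
Energy delivered: (21.9 mW)(3280 s) = 71.83 J.
Photons incident: 71.83 / 5.146×10⁻¹⁹ = 1.396×10²⁰, i.e. 1.396×10²⁰/6.022×10²³ = 2.318×10⁻⁴ mol.
Φ = 5.60×10⁻⁵ mol / 2.318×10⁻⁴ mol photons = 0.24.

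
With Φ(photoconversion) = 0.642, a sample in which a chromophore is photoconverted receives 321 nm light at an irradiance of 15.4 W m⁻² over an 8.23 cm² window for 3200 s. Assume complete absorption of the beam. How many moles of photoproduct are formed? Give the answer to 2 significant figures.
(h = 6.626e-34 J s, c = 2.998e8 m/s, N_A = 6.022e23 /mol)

7.0e-5 mol

Photon energy at 321 nm: hc/λ = (6.626e-34)(2.998e8)/(321e-9) = 6.188e-19 J.
Energy delivered: (15.4 W m⁻²)(8.23e-4 m²)(3200 s) = 40.56 J.
Photons incident: 40.56 / 6.188e-19 = 6.555e19, i.e. 6.555e19/6.022e23 = 1.089e-4 mol.
Product: Φ × n_abs = 0.642 × 1.089e-4 = 6.991e-5 mol.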